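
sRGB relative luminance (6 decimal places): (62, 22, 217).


Linearize each channel (sRGB transfer function): c = v/255; c_lin = c/12.92 if c ≤ 0.04045, else ((c+0.055)/1.055)^2.4
  R: 62/255 ≈ 0.243137 > 0.04045 → ((0.243137+0.055)/1.055)^2.4 ≈ 0.048172
  G: 22/255 ≈ 0.086275 > 0.04045 → ((0.086275+0.055)/1.055)^2.4 ≈ 0.008023
  B: 217/255 ≈ 0.850980 > 0.04045 → ((0.850980+0.055)/1.055)^2.4 ≈ 0.693872
R_lin = 0.048172, G_lin = 0.008023, B_lin = 0.693872
L = 0.2126×R + 0.7152×G + 0.0722×B
L = 0.2126×0.048172 + 0.7152×0.008023 + 0.0722×0.693872
L ≈ 0.066077


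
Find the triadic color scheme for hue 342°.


Triadic: equally spaced at 120° intervals
H1 = 342°
H2 = (342 + 120) mod 360 = 102°
H3 = (342 + 240) mod 360 = 222°
Triadic = 342°, 102°, 222°


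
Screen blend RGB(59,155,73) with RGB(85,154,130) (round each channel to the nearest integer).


Screen: C = 255 - (255-A)×(255-B)/255, rounded to nearest integer
R: 255 - (255-59)×(255-85)/255 = 255 - 33320/255 ≈ 255 - 130.667 = 124.333 → 124
G: 255 - (255-155)×(255-154)/255 = 255 - 10100/255 ≈ 255 - 39.608 = 215.392 → 215
B: 255 - (255-73)×(255-130)/255 = 255 - 22750/255 ≈ 255 - 89.216 = 165.784 → 166
= RGB(124, 215, 166)


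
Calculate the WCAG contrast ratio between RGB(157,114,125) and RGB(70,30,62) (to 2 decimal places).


Linearize each sRGB channel c=v/255: c/12.92 if c ≤ 0.04045 else ((c+0.055)/1.055)^2.4
L = 0.2126×R_lin + 0.7152×G_lin + 0.0722×B_lin
Color 1 (157,114,125):
  R=157: 157/255≈0.6157 > 0.04045 → ((0.6157+0.055)/1.055)^2.4 ≈ 0.33716
  G=114: 114/255≈0.4471 > 0.04045 → ((0.4471+0.055)/1.055)^2.4 ≈ 0.16827
  B=125: 125/255≈0.4902 > 0.04045 → ((0.4902+0.055)/1.055)^2.4 ≈ 0.20508
  L1 = 0.2126×0.33716 + 0.7152×0.16827 + 0.0722×0.20508 ≈ 0.20683
Color 2 (70,30,62):
  R=70: 70/255≈0.2745 > 0.04045 → ((0.2745+0.055)/1.055)^2.4 ≈ 0.06125
  G=30: 30/255≈0.1176 > 0.04045 → ((0.1176+0.055)/1.055)^2.4 ≈ 0.01298
  B=62: 62/255≈0.2431 > 0.04045 → ((0.2431+0.055)/1.055)^2.4 ≈ 0.04817
  L2 = 0.2126×0.06125 + 0.7152×0.01298 + 0.0722×0.04817 ≈ 0.02578
Lighter = 0.20683, Darker = 0.02578
Ratio = (L_lighter + 0.05) / (L_darker + 0.05)
Ratio = (0.20683 + 0.05) / (0.02578 + 0.05) = 0.25683 / 0.07578 ≈ 3.3890
Ratio ≈ 3.39:1


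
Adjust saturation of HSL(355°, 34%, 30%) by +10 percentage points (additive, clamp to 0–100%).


Original S = 34%
Adjustment = +10 percentage points
New S = 34 + (10) = 44
Clamp to [0, 100] → 44
= HSL(355°, 44%, 30%)


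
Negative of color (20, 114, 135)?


Invert: (255-R, 255-G, 255-B)
R: 255-20 = 235
G: 255-114 = 141
B: 255-135 = 120
= RGB(235, 141, 120)


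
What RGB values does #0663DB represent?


06 → 6 (R)
63 → 99 (G)
DB → 219 (B)
= RGB(6, 99, 219)


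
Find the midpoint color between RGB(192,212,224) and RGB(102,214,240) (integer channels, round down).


Midpoint: each channel = ⌊(C₁+C₂)/2⌋
R: ⌊(192+102)/2⌋ = 147
G: ⌊(212+214)/2⌋ = 213
B: ⌊(224+240)/2⌋ = 232
= RGB(147, 213, 232)


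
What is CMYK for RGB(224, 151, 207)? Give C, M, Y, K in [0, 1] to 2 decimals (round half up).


R'=224/255≈0.8784, G'=151/255≈0.5922, B'=207/255≈0.8118
K = 1 - max(R',G',B') = 1 - 224/255 = 31/255 = 0.12156… → 0.12
(1-R'-K)/(1-K) simplifies to (max-R)/max with max = 224:
C = (224-224)/224 = 0/224 = 0 → 0.00
M = (224-151)/224 = 73/224 = 0.32589… → 0.33
Y = (224-207)/224 = 17/224 = 0.07589… → 0.08
= CMYK(0.00, 0.33, 0.08, 0.12)


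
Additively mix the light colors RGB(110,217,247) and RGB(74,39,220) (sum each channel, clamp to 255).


Additive: each channel = min(255, C₁+C₂)
R: 110+74 = 184 → 184
G: 217+39 = 256 → 255
B: 247+220 = 467 → 255
= RGB(184, 255, 255)


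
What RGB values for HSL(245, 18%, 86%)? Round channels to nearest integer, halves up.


H=245°, S=0.18, L=0.86
C = (1-|2L-1|)×S = (1-|0.72|)×0.18 = 0.0504
H' = H/60 = 245/60 ≈ 4.0833; X = C×(1-|H' mod 2 - 1|) = 0.0042
m = L - C/2 = 0.86 - 0.0252 = 0.8348
Sector ⌊H'⌋ = 4 → (R',G',B') = (0.0042, 0.0, 0.0504)
RGB = ((R'+m)×255, (G'+m)×255, (B'+m)×255) = (213.945, 212.874, 225.726)
Round half up → RGB(214, 213, 226)


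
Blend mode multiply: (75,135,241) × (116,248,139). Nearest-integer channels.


Multiply: C = A×B/255, rounded to nearest integer
R: 75×116/255 = 8700/255 ≈ 34.118 → 34
G: 135×248/255 = 33480/255 ≈ 131.294 → 131
B: 241×139/255 = 33499/255 ≈ 131.369 → 131
= RGB(34, 131, 131)


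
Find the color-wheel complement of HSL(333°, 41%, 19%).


Complement = opposite side of color wheel = hue + 180°
H' = (333 + 180) mod 360 = 153°
S and L unchanged.
= HSL(153°, 41%, 19%)


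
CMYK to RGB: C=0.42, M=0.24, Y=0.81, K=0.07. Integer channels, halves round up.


R = 255 × (1-C) × (1-K) = 255 × 0.58 × 0.93 = 137.547 → 138
G = 255 × (1-M) × (1-K) = 255 × 0.76 × 0.93 = 180.234 → 180
B = 255 × (1-Y) × (1-K) = 255 × 0.19 × 0.93 = 45.0585 → 45
= RGB(138, 180, 45)


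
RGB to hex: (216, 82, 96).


R = 216 → D8 (hex)
G = 82 → 52 (hex)
B = 96 → 60 (hex)
Hex = #D85260


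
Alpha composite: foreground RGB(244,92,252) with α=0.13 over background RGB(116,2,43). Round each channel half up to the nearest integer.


C = α×F + (1-α)×B, with 1-α = 0.87
R: 0.13×244 + 0.87×116 = 31.72 + 100.92 = 132.64 → 133
G: 0.13×92 + 0.87×2 = 11.96 + 1.74 = 13.70 → 14
B: 0.13×252 + 0.87×43 = 32.76 + 37.41 = 70.17 → 70
= RGB(133, 14, 70)


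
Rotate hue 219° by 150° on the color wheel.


New hue = (H + rotation) mod 360
New hue = (219 + 150) mod 360
= 369 mod 360
= 9°


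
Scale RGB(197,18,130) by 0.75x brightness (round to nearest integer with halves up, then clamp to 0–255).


Multiply each channel by 0.75, round half up, clamp to [0, 255]
R: 197×0.75 = 147.75 → round → 148
G: 18×0.75 = 13.5 → round → 14
B: 130×0.75 = 97.5 → round → 98
= RGB(148, 14, 98)


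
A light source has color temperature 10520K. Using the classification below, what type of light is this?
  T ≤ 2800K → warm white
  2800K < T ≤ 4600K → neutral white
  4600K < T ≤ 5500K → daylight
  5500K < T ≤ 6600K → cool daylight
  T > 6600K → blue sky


Temperature: 10520K
10520K > 6600K → blue sky
Classification: blue sky


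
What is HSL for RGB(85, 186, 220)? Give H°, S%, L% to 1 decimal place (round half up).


Normalize: R'=85/255≈0.3333, G'=186/255≈0.7294, B'=220/255≈0.8627
Max=220/255, Min=85/255, Δ=Max-Min=135/255
L = (Max+Min)/2 = (220+85)/510 = 305/510 = 0.59803… → L = 59.8%
L > 0.5 → S = Δ/(2-Max-Min) = 135/(510-220-85) = 135/205 = 0.65853… → S = 65.9%
(the 1/255 factors cancel in S and H, so raw channel differences can be used)
Max is B' → H = 60 × ((R-G)/Δ + 4) = 60 × ((85-186)/135 + 4)
  -101/135 + 4 = -0.7481… + 4 = 3.2518…
  H = 60 × 3.2518… = 195.111…° → H = 195.1°
= HSL(195.1°, 65.9%, 59.8%)


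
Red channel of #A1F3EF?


Color: #A1F3EF
R = A1 = 161
G = F3 = 243
B = EF = 239
Red = 161


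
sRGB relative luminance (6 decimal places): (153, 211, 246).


Linearize each channel (sRGB transfer function): c = v/255; c_lin = c/12.92 if c ≤ 0.04045, else ((c+0.055)/1.055)^2.4
  R: 153/255 ≈ 0.600000 > 0.04045 → ((0.600000+0.055)/1.055)^2.4 ≈ 0.318547
  G: 211/255 ≈ 0.827451 > 0.04045 → ((0.827451+0.055)/1.055)^2.4 ≈ 0.651406
  B: 246/255 ≈ 0.964706 > 0.04045 → ((0.964706+0.055)/1.055)^2.4 ≈ 0.921582
R_lin = 0.318547, G_lin = 0.651406, B_lin = 0.921582
L = 0.2126×R + 0.7152×G + 0.0722×B
L = 0.2126×0.318547 + 0.7152×0.651406 + 0.0722×0.921582
L ≈ 0.600147


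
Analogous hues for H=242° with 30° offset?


Base hue: 242°
Left analog: (242 - 30) mod 360 = 212°
Right analog: (242 + 30) mod 360 = 272°
Analogous hues = 212° and 272°


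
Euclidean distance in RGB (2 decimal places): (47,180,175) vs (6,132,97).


d = √[(R₁-R₂)² + (G₁-G₂)² + (B₁-B₂)²]
d = √[(47-6)² + (180-132)² + (175-97)²]
d = √[1681 + 2304 + 6084]
d = √10069
d ≈ 100.34


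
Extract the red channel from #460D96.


Color: #460D96
R = 46 = 70
G = 0D = 13
B = 96 = 150
Red = 70


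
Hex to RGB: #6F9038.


6F → 111 (R)
90 → 144 (G)
38 → 56 (B)
= RGB(111, 144, 56)


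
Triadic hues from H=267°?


Triadic: equally spaced at 120° intervals
H1 = 267°
H2 = (267 + 120) mod 360 = 27°
H3 = (267 + 240) mod 360 = 147°
Triadic = 267°, 27°, 147°


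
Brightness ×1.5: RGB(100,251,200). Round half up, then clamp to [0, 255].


Multiply each channel by 1.5, round half up, clamp to [0, 255]
R: 100×1.5 = 150
G: 251×1.5 = 376.5 → round → 377 → clamp → 255
B: 200×1.5 = 300 → clamp → 255
= RGB(150, 255, 255)


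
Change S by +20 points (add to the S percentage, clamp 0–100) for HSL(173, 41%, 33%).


Original S = 41%
Adjustment = +20 percentage points
New S = 41 + (20) = 61
Clamp to [0, 100] → 61
= HSL(173°, 61%, 33%)


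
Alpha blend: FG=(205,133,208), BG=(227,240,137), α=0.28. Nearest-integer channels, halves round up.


C = α×F + (1-α)×B, with 1-α = 0.72
R: 0.28×205 + 0.72×227 = 57.40 + 163.44 = 220.84 → 221
G: 0.28×133 + 0.72×240 = 37.24 + 172.80 = 210.04 → 210
B: 0.28×208 + 0.72×137 = 58.24 + 98.64 = 156.88 → 157
= RGB(221, 210, 157)


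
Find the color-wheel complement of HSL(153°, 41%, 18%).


Complement = opposite side of color wheel = hue + 180°
H' = (153 + 180) mod 360 = 333°
S and L unchanged.
= HSL(333°, 41%, 18%)


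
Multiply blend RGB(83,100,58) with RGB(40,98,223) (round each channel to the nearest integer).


Multiply: C = A×B/255, rounded to nearest integer
R: 83×40/255 = 3320/255 ≈ 13.020 → 13
G: 100×98/255 = 9800/255 ≈ 38.431 → 38
B: 58×223/255 = 12934/255 ≈ 50.722 → 51
= RGB(13, 38, 51)


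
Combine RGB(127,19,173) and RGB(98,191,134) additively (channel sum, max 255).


Additive: each channel = min(255, C₁+C₂)
R: 127+98 = 225 → 225
G: 19+191 = 210 → 210
B: 173+134 = 307 → 255
= RGB(225, 210, 255)


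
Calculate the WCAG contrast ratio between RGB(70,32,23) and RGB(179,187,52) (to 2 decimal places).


Linearize each sRGB channel c=v/255: c/12.92 if c ≤ 0.04045 else ((c+0.055)/1.055)^2.4
L = 0.2126×R_lin + 0.7152×G_lin + 0.0722×B_lin
Color 1 (70,32,23):
  R=70: 70/255≈0.2745 > 0.04045 → ((0.2745+0.055)/1.055)^2.4 ≈ 0.06125
  G=32: 32/255≈0.1255 > 0.04045 → ((0.1255+0.055)/1.055)^2.4 ≈ 0.01444
  B=23: 23/255≈0.0902 > 0.04045 → ((0.0902+0.055)/1.055)^2.4 ≈ 0.00857
  L1 = 0.2126×0.06125 + 0.7152×0.01444 + 0.0722×0.00857 ≈ 0.02397
Color 2 (179,187,52):
  R=179: 179/255≈0.7020 > 0.04045 → ((0.7020+0.055)/1.055)^2.4 ≈ 0.45079
  G=187: 187/255≈0.7333 > 0.04045 → ((0.7333+0.055)/1.055)^2.4 ≈ 0.49693
  B=52: 52/255≈0.2039 > 0.04045 → ((0.2039+0.055)/1.055)^2.4 ≈ 0.03434
  L2 = 0.2126×0.45079 + 0.7152×0.49693 + 0.0722×0.03434 ≈ 0.45372
Lighter = 0.45372, Darker = 0.02397
Ratio = (L_lighter + 0.05) / (L_darker + 0.05)
Ratio = (0.45372 + 0.05) / (0.02397 + 0.05) = 0.50372 / 0.07397 ≈ 6.8098
Ratio ≈ 6.81:1


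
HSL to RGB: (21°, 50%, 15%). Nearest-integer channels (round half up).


H=21°, S=0.50, L=0.15
C = (1-|2L-1|)×S = (1-|-0.70|)×0.50 = 0.15
H' = H/60 = 21/60 ≈ 0.3500; X = C×(1-|H' mod 2 - 1|) = 0.0525
m = L - C/2 = 0.15 - 0.075 = 0.075
Sector ⌊H'⌋ = 0 → (R',G',B') = (0.15, 0.0525, 0.0)
RGB = ((R'+m)×255, (G'+m)×255, (B'+m)×255) = (57.375, 32.5125, 19.125)
Round half up → RGB(57, 33, 19)


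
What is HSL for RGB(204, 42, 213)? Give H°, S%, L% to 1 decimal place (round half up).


Normalize: R'=204/255≈0.8000, G'=42/255≈0.1647, B'=213/255≈0.8353
Max=213/255, Min=42/255, Δ=Max-Min=171/255
L = (Max+Min)/2 = (213+42)/510 = 255/510 = 0.5 → L = 50.0%
L ≤ 0.5 → S = Δ/(Max+Min) = 171/(213+42) = 171/255 = 0.67058… → S = 67.1%
(the 1/255 factors cancel in S and H, so raw channel differences can be used)
Max is B' → H = 60 × ((R-G)/Δ + 4) = 60 × ((204-42)/171 + 4)
  162/171 + 4 = 0.9473… + 4 = 4.9473…
  H = 60 × 4.9473… = 296.842…° → H = 296.8°
= HSL(296.8°, 67.1%, 50.0%)


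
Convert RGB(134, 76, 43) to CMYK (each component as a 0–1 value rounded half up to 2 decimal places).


R'=134/255≈0.5255, G'=76/255≈0.2980, B'=43/255≈0.1686
K = 1 - max(R',G',B') = 1 - 134/255 = 121/255 = 0.47450… → 0.47
(1-R'-K)/(1-K) simplifies to (max-R)/max with max = 134:
C = (134-134)/134 = 0/134 = 0 → 0.00
M = (134-76)/134 = 58/134 = 0.43283… → 0.43
Y = (134-43)/134 = 91/134 = 0.67910… → 0.68
= CMYK(0.00, 0.43, 0.68, 0.47)


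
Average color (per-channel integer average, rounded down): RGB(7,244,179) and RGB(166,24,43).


Midpoint: each channel = ⌊(C₁+C₂)/2⌋
R: ⌊(7+166)/2⌋ = 86
G: ⌊(244+24)/2⌋ = 134
B: ⌊(179+43)/2⌋ = 111
= RGB(86, 134, 111)


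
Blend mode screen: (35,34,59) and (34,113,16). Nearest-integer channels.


Screen: C = 255 - (255-A)×(255-B)/255, rounded to nearest integer
R: 255 - (255-35)×(255-34)/255 = 255 - 48620/255 ≈ 255 - 190.667 = 64.333 → 64
G: 255 - (255-34)×(255-113)/255 = 255 - 31382/255 ≈ 255 - 123.067 = 131.933 → 132
B: 255 - (255-59)×(255-16)/255 = 255 - 46844/255 ≈ 255 - 183.702 = 71.298 → 71
= RGB(64, 132, 71)


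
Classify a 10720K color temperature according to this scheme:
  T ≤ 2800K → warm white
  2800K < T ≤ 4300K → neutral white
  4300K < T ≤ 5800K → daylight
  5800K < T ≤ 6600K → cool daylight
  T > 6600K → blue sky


Temperature: 10720K
10720K > 6600K → blue sky
Classification: blue sky


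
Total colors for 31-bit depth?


Colors = 2^bits = 2^31
= 2,147,483,648 colors


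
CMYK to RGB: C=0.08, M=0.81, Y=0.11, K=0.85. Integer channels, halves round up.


R = 255 × (1-C) × (1-K) = 255 × 0.92 × 0.15 = 35.19 → 35
G = 255 × (1-M) × (1-K) = 255 × 0.19 × 0.15 = 7.2675 → 7
B = 255 × (1-Y) × (1-K) = 255 × 0.89 × 0.15 = 34.0425 → 34
= RGB(35, 7, 34)


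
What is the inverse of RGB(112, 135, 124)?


Invert: (255-R, 255-G, 255-B)
R: 255-112 = 143
G: 255-135 = 120
B: 255-124 = 131
= RGB(143, 120, 131)


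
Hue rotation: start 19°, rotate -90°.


New hue = (H + rotation) mod 360
New hue = (19 -90) mod 360
= -71 mod 360
= 289°


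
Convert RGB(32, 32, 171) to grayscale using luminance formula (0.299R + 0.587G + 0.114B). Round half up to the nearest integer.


Gray = 0.299×R + 0.587×G + 0.114×B
Gray = 0.299×32 + 0.587×32 + 0.114×171
Gray = 9.568 + 18.784 + 19.494
Gray = 47.846 → round half up → 48
Gray = 48


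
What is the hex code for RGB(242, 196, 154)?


R = 242 → F2 (hex)
G = 196 → C4 (hex)
B = 154 → 9A (hex)
Hex = #F2C49A


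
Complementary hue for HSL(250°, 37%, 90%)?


Complement = opposite side of color wheel = hue + 180°
H' = (250 + 180) mod 360 = 70°
S and L unchanged.
= HSL(70°, 37%, 90%)


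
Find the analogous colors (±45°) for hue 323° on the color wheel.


Base hue: 323°
Left analog: (323 - 45) mod 360 = 278°
Right analog: (323 + 45) mod 360 = 8°
Analogous hues = 278° and 8°


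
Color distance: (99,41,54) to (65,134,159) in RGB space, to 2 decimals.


d = √[(R₁-R₂)² + (G₁-G₂)² + (B₁-B₂)²]
d = √[(99-65)² + (41-134)² + (54-159)²]
d = √[1156 + 8649 + 11025]
d = √20830
d ≈ 144.33


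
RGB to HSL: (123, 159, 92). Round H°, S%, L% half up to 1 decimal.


Normalize: R'=123/255≈0.4824, G'=159/255≈0.6235, B'=92/255≈0.3608
Max=159/255, Min=92/255, Δ=Max-Min=67/255
L = (Max+Min)/2 = (159+92)/510 = 251/510 = 0.49215… → L = 49.2%
L ≤ 0.5 → S = Δ/(Max+Min) = 67/(159+92) = 67/251 = 0.26693… → S = 26.7%
(the 1/255 factors cancel in S and H, so raw channel differences can be used)
Max is G' → H = 60 × ((B-R)/Δ + 2) = 60 × ((92-123)/67 + 2)
  -31/67 + 2 = -0.4626… + 2 = 1.5373…
  H = 60 × 1.5373… = 92.238…° → H = 92.2°
= HSL(92.2°, 26.7%, 49.2%)


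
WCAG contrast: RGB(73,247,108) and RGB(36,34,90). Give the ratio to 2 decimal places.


Linearize each sRGB channel c=v/255: c/12.92 if c ≤ 0.04045 else ((c+0.055)/1.055)^2.4
L = 0.2126×R_lin + 0.7152×G_lin + 0.0722×B_lin
Color 1 (73,247,108):
  R=73: 73/255≈0.2863 > 0.04045 → ((0.2863+0.055)/1.055)^2.4 ≈ 0.06663
  G=247: 247/255≈0.9686 > 0.04045 → ((0.9686+0.055)/1.055)^2.4 ≈ 0.93011
  B=108: 108/255≈0.4235 > 0.04045 → ((0.4235+0.055)/1.055)^2.4 ≈ 0.14996
  L1 = 0.2126×0.06663 + 0.7152×0.93011 + 0.0722×0.14996 ≈ 0.69021
Color 2 (36,34,90):
  R=36: 36/255≈0.1412 > 0.04045 → ((0.1412+0.055)/1.055)^2.4 ≈ 0.01764
  G=34: 34/255≈0.1333 > 0.04045 → ((0.1333+0.055)/1.055)^2.4 ≈ 0.01600
  B=90: 90/255≈0.3529 > 0.04045 → ((0.3529+0.055)/1.055)^2.4 ≈ 0.10224
  L2 = 0.2126×0.01764 + 0.7152×0.01600 + 0.0722×0.10224 ≈ 0.02257
Lighter = 0.69021, Darker = 0.02257
Ratio = (L_lighter + 0.05) / (L_darker + 0.05)
Ratio = (0.69021 + 0.05) / (0.02257 + 0.05) = 0.74021 / 0.07257 ≈ 10.1995
Ratio ≈ 10.20:1


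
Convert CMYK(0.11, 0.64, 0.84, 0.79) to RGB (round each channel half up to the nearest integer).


R = 255 × (1-C) × (1-K) = 255 × 0.89 × 0.21 = 47.6595 → 48
G = 255 × (1-M) × (1-K) = 255 × 0.36 × 0.21 = 19.278 → 19
B = 255 × (1-Y) × (1-K) = 255 × 0.16 × 0.21 = 8.568 → 9
= RGB(48, 19, 9)


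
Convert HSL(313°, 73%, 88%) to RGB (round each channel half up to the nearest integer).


H=313°, S=0.73, L=0.88
C = (1-|2L-1|)×S = (1-|0.76|)×0.73 = 0.1752
H' = H/60 = 313/60 ≈ 5.2167; X = C×(1-|H' mod 2 - 1|) = 0.13724
m = L - C/2 = 0.88 - 0.0876 = 0.7924
Sector ⌊H'⌋ = 5 → (R',G',B') = (0.1752, 0.0, 0.13724)
RGB = ((R'+m)×255, (G'+m)×255, (B'+m)×255) = (246.738, 202.062, 237.0582)
Round half up → RGB(247, 202, 237)


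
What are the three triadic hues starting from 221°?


Triadic: equally spaced at 120° intervals
H1 = 221°
H2 = (221 + 120) mod 360 = 341°
H3 = (221 + 240) mod 360 = 101°
Triadic = 221°, 341°, 101°


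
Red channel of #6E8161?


Color: #6E8161
R = 6E = 110
G = 81 = 129
B = 61 = 97
Red = 110


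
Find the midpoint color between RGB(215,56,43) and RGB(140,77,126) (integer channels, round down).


Midpoint: each channel = ⌊(C₁+C₂)/2⌋
R: ⌊(215+140)/2⌋ = 177
G: ⌊(56+77)/2⌋ = 66
B: ⌊(43+126)/2⌋ = 84
= RGB(177, 66, 84)


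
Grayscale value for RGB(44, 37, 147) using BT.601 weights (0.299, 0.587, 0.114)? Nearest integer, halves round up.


Gray = 0.299×R + 0.587×G + 0.114×B
Gray = 0.299×44 + 0.587×37 + 0.114×147
Gray = 13.156 + 21.719 + 16.758
Gray = 51.633 → round half up → 52
Gray = 52


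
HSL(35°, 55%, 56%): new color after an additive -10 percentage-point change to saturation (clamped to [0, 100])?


Original S = 55%
Adjustment = -10 percentage points
New S = 55 + (-10) = 45
Clamp to [0, 100] → 45
= HSL(35°, 45%, 56%)


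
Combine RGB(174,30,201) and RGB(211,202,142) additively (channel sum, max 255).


Additive: each channel = min(255, C₁+C₂)
R: 174+211 = 385 → 255
G: 30+202 = 232 → 232
B: 201+142 = 343 → 255
= RGB(255, 232, 255)


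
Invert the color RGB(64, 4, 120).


Invert: (255-R, 255-G, 255-B)
R: 255-64 = 191
G: 255-4 = 251
B: 255-120 = 135
= RGB(191, 251, 135)


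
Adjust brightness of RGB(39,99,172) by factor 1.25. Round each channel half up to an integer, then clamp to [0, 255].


Multiply each channel by 1.25, round half up, clamp to [0, 255]
R: 39×1.25 = 48.75 → round → 49
G: 99×1.25 = 123.75 → round → 124
B: 172×1.25 = 215
= RGB(49, 124, 215)


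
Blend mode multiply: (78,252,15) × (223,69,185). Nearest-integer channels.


Multiply: C = A×B/255, rounded to nearest integer
R: 78×223/255 = 17394/255 ≈ 68.212 → 68
G: 252×69/255 = 17388/255 ≈ 68.188 → 68
B: 15×185/255 = 2775/255 ≈ 10.882 → 11
= RGB(68, 68, 11)


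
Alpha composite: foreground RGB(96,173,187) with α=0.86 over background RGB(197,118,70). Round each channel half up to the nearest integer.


C = α×F + (1-α)×B, with 1-α = 0.14
R: 0.86×96 + 0.14×197 = 82.56 + 27.58 = 110.14 → 110
G: 0.86×173 + 0.14×118 = 148.78 + 16.52 = 165.30 → 165
B: 0.86×187 + 0.14×70 = 160.82 + 9.80 = 170.62 → 171
= RGB(110, 165, 171)


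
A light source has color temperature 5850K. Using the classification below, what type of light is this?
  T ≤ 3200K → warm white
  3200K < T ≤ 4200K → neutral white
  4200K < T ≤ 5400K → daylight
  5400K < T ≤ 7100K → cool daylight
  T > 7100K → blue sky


Temperature: 5850K
5400K < 5850K ≤ 7100K → cool daylight
Classification: cool daylight


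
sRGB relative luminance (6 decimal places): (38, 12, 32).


Linearize each channel (sRGB transfer function): c = v/255; c_lin = c/12.92 if c ≤ 0.04045, else ((c+0.055)/1.055)^2.4
  R: 38/255 ≈ 0.149020 > 0.04045 → ((0.149020+0.055)/1.055)^2.4 ≈ 0.019382
  G: 12/255 ≈ 0.047059 > 0.04045 → ((0.047059+0.055)/1.055)^2.4 ≈ 0.003677
  B: 32/255 ≈ 0.125490 > 0.04045 → ((0.125490+0.055)/1.055)^2.4 ≈ 0.014444
R_lin = 0.019382, G_lin = 0.003677, B_lin = 0.014444
L = 0.2126×R + 0.7152×G + 0.0722×B
L = 0.2126×0.019382 + 0.7152×0.003677 + 0.0722×0.014444
L ≈ 0.007793


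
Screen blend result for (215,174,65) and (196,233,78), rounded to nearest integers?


Screen: C = 255 - (255-A)×(255-B)/255, rounded to nearest integer
R: 255 - (255-215)×(255-196)/255 = 255 - 2360/255 ≈ 255 - 9.255 = 245.745 → 246
G: 255 - (255-174)×(255-233)/255 = 255 - 1782/255 ≈ 255 - 6.988 = 248.012 → 248
B: 255 - (255-65)×(255-78)/255 = 255 - 33630/255 ≈ 255 - 131.882 = 123.118 → 123
= RGB(246, 248, 123)


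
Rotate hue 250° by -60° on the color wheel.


New hue = (H + rotation) mod 360
New hue = (250 -60) mod 360
= 190 mod 360
= 190°


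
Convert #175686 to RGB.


17 → 23 (R)
56 → 86 (G)
86 → 134 (B)
= RGB(23, 86, 134)


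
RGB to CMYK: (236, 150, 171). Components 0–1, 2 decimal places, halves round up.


R'=236/255≈0.9255, G'=150/255≈0.5882, B'=171/255≈0.6706
K = 1 - max(R',G',B') = 1 - 236/255 = 19/255 = 0.07450… → 0.07
(1-R'-K)/(1-K) simplifies to (max-R)/max with max = 236:
C = (236-236)/236 = 0/236 = 0 → 0.00
M = (236-150)/236 = 86/236 = 0.36440… → 0.36
Y = (236-171)/236 = 65/236 = 0.27542… → 0.28
= CMYK(0.00, 0.36, 0.28, 0.07)


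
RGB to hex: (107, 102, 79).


R = 107 → 6B (hex)
G = 102 → 66 (hex)
B = 79 → 4F (hex)
Hex = #6B664F


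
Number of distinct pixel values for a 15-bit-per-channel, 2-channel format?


Total bits = 15 bits/channel × 2 channels = 30 bits
Distinct pixel values = 2^30
= 1,073,741,824 pixel values


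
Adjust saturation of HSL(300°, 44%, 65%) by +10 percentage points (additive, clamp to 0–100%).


Original S = 44%
Adjustment = +10 percentage points
New S = 44 + (10) = 54
Clamp to [0, 100] → 54
= HSL(300°, 54%, 65%)


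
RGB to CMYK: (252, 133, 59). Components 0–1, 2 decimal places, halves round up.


R'=252/255≈0.9882, G'=133/255≈0.5216, B'=59/255≈0.2314
K = 1 - max(R',G',B') = 1 - 252/255 = 3/255 = 0.01176… → 0.01
(1-R'-K)/(1-K) simplifies to (max-R)/max with max = 252:
C = (252-252)/252 = 0/252 = 0 → 0.00
M = (252-133)/252 = 119/252 = 0.47222… → 0.47
Y = (252-59)/252 = 193/252 = 0.76587… → 0.77
= CMYK(0.00, 0.47, 0.77, 0.01)


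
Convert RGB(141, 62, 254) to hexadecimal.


R = 141 → 8D (hex)
G = 62 → 3E (hex)
B = 254 → FE (hex)
Hex = #8D3EFE


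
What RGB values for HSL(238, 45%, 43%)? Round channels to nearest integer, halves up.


H=238°, S=0.45, L=0.43
C = (1-|2L-1|)×S = (1-|-0.14|)×0.45 = 0.387
H' = H/60 = 238/60 ≈ 3.9667; X = C×(1-|H' mod 2 - 1|) = 0.0129
m = L - C/2 = 0.43 - 0.1935 = 0.2365
Sector ⌊H'⌋ = 3 → (R',G',B') = (0.0, 0.0129, 0.387)
RGB = ((R'+m)×255, (G'+m)×255, (B'+m)×255) = (60.3075, 63.597, 158.9925)
Round half up → RGB(60, 64, 159)


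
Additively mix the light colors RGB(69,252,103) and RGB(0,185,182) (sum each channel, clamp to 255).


Additive: each channel = min(255, C₁+C₂)
R: 69+0 = 69 → 69
G: 252+185 = 437 → 255
B: 103+182 = 285 → 255
= RGB(69, 255, 255)


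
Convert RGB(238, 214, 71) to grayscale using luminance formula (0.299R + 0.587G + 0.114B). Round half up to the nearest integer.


Gray = 0.299×R + 0.587×G + 0.114×B
Gray = 0.299×238 + 0.587×214 + 0.114×71
Gray = 71.162 + 125.618 + 8.094
Gray = 204.874 → round half up → 205
Gray = 205


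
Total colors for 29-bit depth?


Colors = 2^bits = 2^29
= 536,870,912 colors


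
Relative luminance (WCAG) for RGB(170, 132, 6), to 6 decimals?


Linearize each channel (sRGB transfer function): c = v/255; c_lin = c/12.92 if c ≤ 0.04045, else ((c+0.055)/1.055)^2.4
  R: 170/255 ≈ 0.666667 > 0.04045 → ((0.666667+0.055)/1.055)^2.4 ≈ 0.401978
  G: 132/255 ≈ 0.517647 > 0.04045 → ((0.517647+0.055)/1.055)^2.4 ≈ 0.230740
  B: 6/255 ≈ 0.023529 ≤ 0.04045 → 0.023529/12.92 ≈ 0.001821
R_lin = 0.401978, G_lin = 0.230740, B_lin = 0.001821
L = 0.2126×R + 0.7152×G + 0.0722×B
L = 0.2126×0.401978 + 0.7152×0.230740 + 0.0722×0.001821
L ≈ 0.250617


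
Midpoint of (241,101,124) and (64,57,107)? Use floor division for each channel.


Midpoint: each channel = ⌊(C₁+C₂)/2⌋
R: ⌊(241+64)/2⌋ = 152
G: ⌊(101+57)/2⌋ = 79
B: ⌊(124+107)/2⌋ = 115
= RGB(152, 79, 115)


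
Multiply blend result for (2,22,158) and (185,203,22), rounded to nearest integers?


Multiply: C = A×B/255, rounded to nearest integer
R: 2×185/255 = 370/255 ≈ 1.451 → 1
G: 22×203/255 = 4466/255 ≈ 17.514 → 18
B: 158×22/255 = 3476/255 ≈ 13.631 → 14
= RGB(1, 18, 14)


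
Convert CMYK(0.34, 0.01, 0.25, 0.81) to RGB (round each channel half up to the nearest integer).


R = 255 × (1-C) × (1-K) = 255 × 0.66 × 0.19 = 31.977 → 32
G = 255 × (1-M) × (1-K) = 255 × 0.99 × 0.19 = 47.9655 → 48
B = 255 × (1-Y) × (1-K) = 255 × 0.75 × 0.19 = 36.3375 → 36
= RGB(32, 48, 36)


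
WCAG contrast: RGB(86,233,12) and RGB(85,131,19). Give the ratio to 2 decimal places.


Linearize each sRGB channel c=v/255: c/12.92 if c ≤ 0.04045 else ((c+0.055)/1.055)^2.4
L = 0.2126×R_lin + 0.7152×G_lin + 0.0722×B_lin
Color 1 (86,233,12):
  R=86: 86/255≈0.3373 > 0.04045 → ((0.3373+0.055)/1.055)^2.4 ≈ 0.09306
  G=233: 233/255≈0.9137 > 0.04045 → ((0.9137+0.055)/1.055)^2.4 ≈ 0.81485
  B=12: 12/255≈0.0471 > 0.04045 → ((0.0471+0.055)/1.055)^2.4 ≈ 0.00368
  L1 = 0.2126×0.09306 + 0.7152×0.81485 + 0.0722×0.00368 ≈ 0.60283
Color 2 (85,131,19):
  R=85: 85/255≈0.3333 > 0.04045 → ((0.3333+0.055)/1.055)^2.4 ≈ 0.09084
  G=131: 131/255≈0.5137 > 0.04045 → ((0.5137+0.055)/1.055)^2.4 ≈ 0.22697
  B=19: 19/255≈0.0745 > 0.04045 → ((0.0745+0.055)/1.055)^2.4 ≈ 0.00651
  L2 = 0.2126×0.09084 + 0.7152×0.22697 + 0.0722×0.00651 ≈ 0.18211
Lighter = 0.60283, Darker = 0.18211
Ratio = (L_lighter + 0.05) / (L_darker + 0.05)
Ratio = (0.60283 + 0.05) / (0.18211 + 0.05) = 0.65283 / 0.23211 ≈ 2.8126
Ratio ≈ 2.81:1


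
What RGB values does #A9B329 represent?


A9 → 169 (R)
B3 → 179 (G)
29 → 41 (B)
= RGB(169, 179, 41)


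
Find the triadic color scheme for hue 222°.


Triadic: equally spaced at 120° intervals
H1 = 222°
H2 = (222 + 120) mod 360 = 342°
H3 = (222 + 240) mod 360 = 102°
Triadic = 222°, 342°, 102°


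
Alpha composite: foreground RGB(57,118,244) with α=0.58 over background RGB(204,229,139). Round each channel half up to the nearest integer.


C = α×F + (1-α)×B, with 1-α = 0.42
R: 0.58×57 + 0.42×204 = 33.06 + 85.68 = 118.74 → 119
G: 0.58×118 + 0.42×229 = 68.44 + 96.18 = 164.62 → 165
B: 0.58×244 + 0.42×139 = 141.52 + 58.38 = 199.90 → 200
= RGB(119, 165, 200)


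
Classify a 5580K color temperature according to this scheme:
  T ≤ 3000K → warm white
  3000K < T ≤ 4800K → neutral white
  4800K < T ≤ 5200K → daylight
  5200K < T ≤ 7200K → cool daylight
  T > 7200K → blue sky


Temperature: 5580K
5200K < 5580K ≤ 7200K → cool daylight
Classification: cool daylight


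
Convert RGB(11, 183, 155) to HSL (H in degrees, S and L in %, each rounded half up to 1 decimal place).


Normalize: R'=11/255≈0.0431, G'=183/255≈0.7176, B'=155/255≈0.6078
Max=183/255, Min=11/255, Δ=Max-Min=172/255
L = (Max+Min)/2 = (183+11)/510 = 194/510 = 0.38039… → L = 38.0%
L ≤ 0.5 → S = Δ/(Max+Min) = 172/(183+11) = 172/194 = 0.88659… → S = 88.7%
(the 1/255 factors cancel in S and H, so raw channel differences can be used)
Max is G' → H = 60 × ((B-R)/Δ + 2) = 60 × ((155-11)/172 + 2)
  144/172 + 2 = 0.8372… + 2 = 2.8372…
  H = 60 × 2.8372… = 170.232…° → H = 170.2°
= HSL(170.2°, 88.7%, 38.0%)


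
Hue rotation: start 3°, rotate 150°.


New hue = (H + rotation) mod 360
New hue = (3 + 150) mod 360
= 153 mod 360
= 153°


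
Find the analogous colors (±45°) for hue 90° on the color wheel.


Base hue: 90°
Left analog: (90 - 45) mod 360 = 45°
Right analog: (90 + 45) mod 360 = 135°
Analogous hues = 45° and 135°


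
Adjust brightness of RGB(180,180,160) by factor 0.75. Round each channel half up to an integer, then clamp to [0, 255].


Multiply each channel by 0.75, round half up, clamp to [0, 255]
R: 180×0.75 = 135
G: 180×0.75 = 135
B: 160×0.75 = 120
= RGB(135, 135, 120)


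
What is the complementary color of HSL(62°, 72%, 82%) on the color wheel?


Complement = opposite side of color wheel = hue + 180°
H' = (62 + 180) mod 360 = 242°
S and L unchanged.
= HSL(242°, 72%, 82%)


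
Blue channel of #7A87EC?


Color: #7A87EC
R = 7A = 122
G = 87 = 135
B = EC = 236
Blue = 236


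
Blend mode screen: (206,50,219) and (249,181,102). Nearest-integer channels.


Screen: C = 255 - (255-A)×(255-B)/255, rounded to nearest integer
R: 255 - (255-206)×(255-249)/255 = 255 - 294/255 ≈ 255 - 1.153 = 253.847 → 254
G: 255 - (255-50)×(255-181)/255 = 255 - 15170/255 ≈ 255 - 59.490 = 195.510 → 196
B: 255 - (255-219)×(255-102)/255 = 255 - 5508/255 ≈ 255 - 21.600 = 233.400 → 233
= RGB(254, 196, 233)


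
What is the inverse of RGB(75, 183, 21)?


Invert: (255-R, 255-G, 255-B)
R: 255-75 = 180
G: 255-183 = 72
B: 255-21 = 234
= RGB(180, 72, 234)


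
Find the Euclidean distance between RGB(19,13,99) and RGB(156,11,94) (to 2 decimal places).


d = √[(R₁-R₂)² + (G₁-G₂)² + (B₁-B₂)²]
d = √[(19-156)² + (13-11)² + (99-94)²]
d = √[18769 + 4 + 25]
d = √18798
d ≈ 137.11


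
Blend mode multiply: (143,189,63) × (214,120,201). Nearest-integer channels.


Multiply: C = A×B/255, rounded to nearest integer
R: 143×214/255 = 30602/255 ≈ 120.008 → 120
G: 189×120/255 = 22680/255 ≈ 88.941 → 89
B: 63×201/255 = 12663/255 ≈ 49.659 → 50
= RGB(120, 89, 50)


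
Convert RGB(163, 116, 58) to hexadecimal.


R = 163 → A3 (hex)
G = 116 → 74 (hex)
B = 58 → 3A (hex)
Hex = #A3743A


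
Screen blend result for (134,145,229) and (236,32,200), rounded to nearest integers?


Screen: C = 255 - (255-A)×(255-B)/255, rounded to nearest integer
R: 255 - (255-134)×(255-236)/255 = 255 - 2299/255 ≈ 255 - 9.016 = 245.984 → 246
G: 255 - (255-145)×(255-32)/255 = 255 - 24530/255 ≈ 255 - 96.196 = 158.804 → 159
B: 255 - (255-229)×(255-200)/255 = 255 - 1430/255 ≈ 255 - 5.608 = 249.392 → 249
= RGB(246, 159, 249)


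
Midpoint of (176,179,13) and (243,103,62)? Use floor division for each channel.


Midpoint: each channel = ⌊(C₁+C₂)/2⌋
R: ⌊(176+243)/2⌋ = 209
G: ⌊(179+103)/2⌋ = 141
B: ⌊(13+62)/2⌋ = 37
= RGB(209, 141, 37)


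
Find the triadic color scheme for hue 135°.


Triadic: equally spaced at 120° intervals
H1 = 135°
H2 = (135 + 120) mod 360 = 255°
H3 = (135 + 240) mod 360 = 15°
Triadic = 135°, 255°, 15°


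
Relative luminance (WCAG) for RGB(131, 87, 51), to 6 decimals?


Linearize each channel (sRGB transfer function): c = v/255; c_lin = c/12.92 if c ≤ 0.04045, else ((c+0.055)/1.055)^2.4
  R: 131/255 ≈ 0.513725 > 0.04045 → ((0.513725+0.055)/1.055)^2.4 ≈ 0.226966
  G: 87/255 ≈ 0.341176 > 0.04045 → ((0.341176+0.055)/1.055)^2.4 ≈ 0.095307
  B: 51/255 ≈ 0.200000 > 0.04045 → ((0.200000+0.055)/1.055)^2.4 ≈ 0.033105
R_lin = 0.226966, G_lin = 0.095307, B_lin = 0.033105
L = 0.2126×R + 0.7152×G + 0.0722×B
L = 0.2126×0.226966 + 0.7152×0.095307 + 0.0722×0.033105
L ≈ 0.118807


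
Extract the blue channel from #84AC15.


Color: #84AC15
R = 84 = 132
G = AC = 172
B = 15 = 21
Blue = 21


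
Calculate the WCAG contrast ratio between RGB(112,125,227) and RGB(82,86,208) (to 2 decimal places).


Linearize each sRGB channel c=v/255: c/12.92 if c ≤ 0.04045 else ((c+0.055)/1.055)^2.4
L = 0.2126×R_lin + 0.7152×G_lin + 0.0722×B_lin
Color 1 (112,125,227):
  R=112: 112/255≈0.4392 > 0.04045 → ((0.4392+0.055)/1.055)^2.4 ≈ 0.16203
  G=125: 125/255≈0.4902 > 0.04045 → ((0.4902+0.055)/1.055)^2.4 ≈ 0.20508
  B=227: 227/255≈0.8902 > 0.04045 → ((0.8902+0.055)/1.055)^2.4 ≈ 0.76815
  L1 = 0.2126×0.16203 + 0.7152×0.20508 + 0.0722×0.76815 ≈ 0.23658
Color 2 (82,86,208):
  R=82: 82/255≈0.3216 > 0.04045 → ((0.3216+0.055)/1.055)^2.4 ≈ 0.08438
  G=86: 86/255≈0.3373 > 0.04045 → ((0.3373+0.055)/1.055)^2.4 ≈ 0.09306
  B=208: 208/255≈0.8157 > 0.04045 → ((0.8157+0.055)/1.055)^2.4 ≈ 0.63076
  L2 = 0.2126×0.08438 + 0.7152×0.09306 + 0.0722×0.63076 ≈ 0.13003
Lighter = 0.23658, Darker = 0.13003
Ratio = (L_lighter + 0.05) / (L_darker + 0.05)
Ratio = (0.23658 + 0.05) / (0.13003 + 0.05) = 0.28658 / 0.18003 ≈ 1.5918
Ratio ≈ 1.59:1


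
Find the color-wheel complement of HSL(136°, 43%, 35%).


Complement = opposite side of color wheel = hue + 180°
H' = (136 + 180) mod 360 = 316°
S and L unchanged.
= HSL(316°, 43%, 35%)


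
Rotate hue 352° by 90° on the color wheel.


New hue = (H + rotation) mod 360
New hue = (352 + 90) mod 360
= 442 mod 360
= 82°


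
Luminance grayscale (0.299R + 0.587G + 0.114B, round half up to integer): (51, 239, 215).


Gray = 0.299×R + 0.587×G + 0.114×B
Gray = 0.299×51 + 0.587×239 + 0.114×215
Gray = 15.249 + 140.293 + 24.510
Gray = 180.052 → round half up → 180
Gray = 180


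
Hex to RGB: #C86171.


C8 → 200 (R)
61 → 97 (G)
71 → 113 (B)
= RGB(200, 97, 113)


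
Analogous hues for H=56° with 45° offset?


Base hue: 56°
Left analog: (56 - 45) mod 360 = 11°
Right analog: (56 + 45) mod 360 = 101°
Analogous hues = 11° and 101°


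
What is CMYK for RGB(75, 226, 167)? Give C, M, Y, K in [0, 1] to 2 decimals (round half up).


R'=75/255≈0.2941, G'=226/255≈0.8863, B'=167/255≈0.6549
K = 1 - max(R',G',B') = 1 - 226/255 = 29/255 = 0.11372… → 0.11
(1-R'-K)/(1-K) simplifies to (max-R)/max with max = 226:
C = (226-75)/226 = 151/226 = 0.66814… → 0.67
M = (226-226)/226 = 0/226 = 0 → 0.00
Y = (226-167)/226 = 59/226 = 0.26106… → 0.26
= CMYK(0.67, 0.00, 0.26, 0.11)


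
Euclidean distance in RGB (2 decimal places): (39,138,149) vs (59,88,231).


d = √[(R₁-R₂)² + (G₁-G₂)² + (B₁-B₂)²]
d = √[(39-59)² + (138-88)² + (149-231)²]
d = √[400 + 2500 + 6724]
d = √9624
d ≈ 98.10


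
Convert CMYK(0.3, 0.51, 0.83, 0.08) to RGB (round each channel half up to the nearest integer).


R = 255 × (1-C) × (1-K) = 255 × 0.70 × 0.92 = 164.22 → 164
G = 255 × (1-M) × (1-K) = 255 × 0.49 × 0.92 = 114.954 → 115
B = 255 × (1-Y) × (1-K) = 255 × 0.17 × 0.92 = 39.882 → 40
= RGB(164, 115, 40)


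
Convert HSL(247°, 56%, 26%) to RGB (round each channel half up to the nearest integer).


H=247°, S=0.56, L=0.26
C = (1-|2L-1|)×S = (1-|-0.48|)×0.56 = 0.2912
H' = H/60 = 247/60 ≈ 4.1167; X = C×(1-|H' mod 2 - 1|) ≈ 0.0340
m = L - C/2 = 0.26 - 0.1456 = 0.1144
Sector ⌊H'⌋ = 4 → (R',G',B') = (≈0.0340, 0.0, 0.2912)
RGB = ((R'+m)×255, (G'+m)×255, (B'+m)×255) = (37.8352, 29.172, 103.428)
Round half up → RGB(38, 29, 103)


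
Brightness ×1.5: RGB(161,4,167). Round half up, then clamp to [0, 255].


Multiply each channel by 1.5, round half up, clamp to [0, 255]
R: 161×1.5 = 241.5 → round → 242
G: 4×1.5 = 6
B: 167×1.5 = 250.5 → round → 251
= RGB(242, 6, 251)


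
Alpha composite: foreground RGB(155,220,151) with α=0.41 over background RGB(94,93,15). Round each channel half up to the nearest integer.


C = α×F + (1-α)×B, with 1-α = 0.59
R: 0.41×155 + 0.59×94 = 63.55 + 55.46 = 119.01 → 119
G: 0.41×220 + 0.59×93 = 90.20 + 54.87 = 145.07 → 145
B: 0.41×151 + 0.59×15 = 61.91 + 8.85 = 70.76 → 71
= RGB(119, 145, 71)


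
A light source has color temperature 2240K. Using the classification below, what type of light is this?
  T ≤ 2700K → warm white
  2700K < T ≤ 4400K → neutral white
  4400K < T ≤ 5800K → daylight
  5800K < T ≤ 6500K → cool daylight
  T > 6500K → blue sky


Temperature: 2240K
2240K ≤ 2700K → warm white
Classification: warm white


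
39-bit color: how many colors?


Colors = 2^bits = 2^39
= 549,755,813,888 colors


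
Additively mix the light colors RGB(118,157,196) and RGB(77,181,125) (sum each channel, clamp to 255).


Additive: each channel = min(255, C₁+C₂)
R: 118+77 = 195 → 195
G: 157+181 = 338 → 255
B: 196+125 = 321 → 255
= RGB(195, 255, 255)


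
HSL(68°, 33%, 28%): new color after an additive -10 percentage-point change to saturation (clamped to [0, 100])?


Original S = 33%
Adjustment = -10 percentage points
New S = 33 + (-10) = 23
Clamp to [0, 100] → 23
= HSL(68°, 23%, 28%)


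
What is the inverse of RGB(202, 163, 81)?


Invert: (255-R, 255-G, 255-B)
R: 255-202 = 53
G: 255-163 = 92
B: 255-81 = 174
= RGB(53, 92, 174)


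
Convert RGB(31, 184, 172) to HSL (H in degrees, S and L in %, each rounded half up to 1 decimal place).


Normalize: R'=31/255≈0.1216, G'=184/255≈0.7216, B'=172/255≈0.6745
Max=184/255, Min=31/255, Δ=Max-Min=153/255
L = (Max+Min)/2 = (184+31)/510 = 215/510 = 0.42156… → L = 42.2%
L ≤ 0.5 → S = Δ/(Max+Min) = 153/(184+31) = 153/215 = 0.71162… → S = 71.2%
(the 1/255 factors cancel in S and H, so raw channel differences can be used)
Max is G' → H = 60 × ((B-R)/Δ + 2) = 60 × ((172-31)/153 + 2)
  141/153 + 2 = 0.9215… + 2 = 2.9215…
  H = 60 × 2.9215… = 175.294…° → H = 175.3°
= HSL(175.3°, 71.2%, 42.2%)


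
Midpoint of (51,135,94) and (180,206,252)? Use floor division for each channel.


Midpoint: each channel = ⌊(C₁+C₂)/2⌋
R: ⌊(51+180)/2⌋ = 115
G: ⌊(135+206)/2⌋ = 170
B: ⌊(94+252)/2⌋ = 173
= RGB(115, 170, 173)


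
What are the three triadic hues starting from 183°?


Triadic: equally spaced at 120° intervals
H1 = 183°
H2 = (183 + 120) mod 360 = 303°
H3 = (183 + 240) mod 360 = 63°
Triadic = 183°, 303°, 63°


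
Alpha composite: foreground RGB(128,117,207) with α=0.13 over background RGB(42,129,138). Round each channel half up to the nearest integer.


C = α×F + (1-α)×B, with 1-α = 0.87
R: 0.13×128 + 0.87×42 = 16.64 + 36.54 = 53.18 → 53
G: 0.13×117 + 0.87×129 = 15.21 + 112.23 = 127.44 → 127
B: 0.13×207 + 0.87×138 = 26.91 + 120.06 = 146.97 → 147
= RGB(53, 127, 147)


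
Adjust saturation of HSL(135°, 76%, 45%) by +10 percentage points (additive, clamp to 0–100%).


Original S = 76%
Adjustment = +10 percentage points
New S = 76 + (10) = 86
Clamp to [0, 100] → 86
= HSL(135°, 86%, 45%)


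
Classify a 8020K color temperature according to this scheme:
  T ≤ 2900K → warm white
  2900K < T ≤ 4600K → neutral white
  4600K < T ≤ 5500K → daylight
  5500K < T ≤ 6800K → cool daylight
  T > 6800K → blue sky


Temperature: 8020K
8020K > 6800K → blue sky
Classification: blue sky


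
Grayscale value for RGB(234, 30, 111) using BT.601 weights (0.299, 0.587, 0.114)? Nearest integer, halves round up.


Gray = 0.299×R + 0.587×G + 0.114×B
Gray = 0.299×234 + 0.587×30 + 0.114×111
Gray = 69.966 + 17.610 + 12.654
Gray = 100.230 → round half up → 100
Gray = 100
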